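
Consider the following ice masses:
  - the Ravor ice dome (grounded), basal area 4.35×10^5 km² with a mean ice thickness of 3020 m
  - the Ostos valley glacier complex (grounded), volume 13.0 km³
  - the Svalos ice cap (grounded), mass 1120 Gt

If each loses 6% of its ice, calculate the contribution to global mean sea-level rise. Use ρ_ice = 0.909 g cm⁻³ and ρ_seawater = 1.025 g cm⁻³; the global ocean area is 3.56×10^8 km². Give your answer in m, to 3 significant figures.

≈ 0.197 m

Ravor: ice volume = 4.35×10^5 km² × 3020 m = 1.314×10^6 km³; 0.06 × 1.314×10^6 × (909/1025) = 6.990×10^4 km³ of water.
Ostos: 0.06 × 13.0 km³ × (909/1025) = 0.6917 km³ of water.
Svalos: 0.06 × 1120 Gt = 6.720×10^13 kg; dividing by ρ_w = 1.025 g cm⁻³ = 1025 kg m⁻³ gives 6.556×10^10 m³ of water.
Total added water ≈ 6.997×10^13 m³ over 3.56×10^14 m² → Δh = 0.197 m.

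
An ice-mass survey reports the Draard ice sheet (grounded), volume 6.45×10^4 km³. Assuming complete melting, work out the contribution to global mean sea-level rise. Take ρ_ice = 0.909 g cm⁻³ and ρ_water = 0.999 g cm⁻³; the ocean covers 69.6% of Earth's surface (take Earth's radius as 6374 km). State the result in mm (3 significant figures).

≈ 165 mm

Draard: 6.45×10^4 km³ × (909/999) = 5.869×10^4 km³ of water.
Spread over 3.55×10^14 m² of ocean, Δh = 5.869×10^13 / 3.55×10^14 = 0.165 m = 165 mm.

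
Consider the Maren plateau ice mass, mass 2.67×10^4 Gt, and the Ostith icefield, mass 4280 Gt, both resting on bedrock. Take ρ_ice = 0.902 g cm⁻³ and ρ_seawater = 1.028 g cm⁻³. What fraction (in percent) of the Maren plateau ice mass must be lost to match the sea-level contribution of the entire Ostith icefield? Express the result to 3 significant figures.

Equal sea-level rise means equal mass of meltwater, i.e. equal mass of ice lost.
Ice mass of Ostith: 4.280×10^15 kg; ice mass of Maren: 2.670×10^16 kg.
Fraction required = 4.280×10^15 / 2.670×10^16 = 0.160 → 16.0 %.

≈ 16.0 %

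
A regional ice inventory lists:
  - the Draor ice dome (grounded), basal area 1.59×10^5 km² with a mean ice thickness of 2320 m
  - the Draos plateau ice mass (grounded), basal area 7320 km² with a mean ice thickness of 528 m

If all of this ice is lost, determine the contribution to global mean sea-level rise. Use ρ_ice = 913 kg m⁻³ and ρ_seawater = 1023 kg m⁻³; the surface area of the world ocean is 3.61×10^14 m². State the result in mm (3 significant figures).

Draor: ice volume = 1.59×10^5 km² × 2320 m = 3.689×10^5 km³; 3.689×10^5 × (913/1023) = 3.292×10^5 km³ of water.
Draos: ice volume = 7320 km² × 528 m = 3865 km³; 3865 × (913/1023) = 3449 km³ of water.
Total added water ≈ 3.327×10^14 m³ over 3.61×10^14 m² → Δh = 0.922 m = 922 mm.

≈ 922 mm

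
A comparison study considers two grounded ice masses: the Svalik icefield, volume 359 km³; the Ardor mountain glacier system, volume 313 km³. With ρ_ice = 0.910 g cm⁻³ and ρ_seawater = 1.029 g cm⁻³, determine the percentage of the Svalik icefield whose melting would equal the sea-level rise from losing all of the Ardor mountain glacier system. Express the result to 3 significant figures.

Equal sea-level rise means equal mass of meltwater, i.e. equal mass of ice lost.
Ice mass of Ardor: 2.848×10^14 kg; ice mass of Svalik: 3.267×10^14 kg.
Fraction required = 2.848×10^14 / 3.267×10^14 = 0.872 → 87.2 %.

≈ 87.2 %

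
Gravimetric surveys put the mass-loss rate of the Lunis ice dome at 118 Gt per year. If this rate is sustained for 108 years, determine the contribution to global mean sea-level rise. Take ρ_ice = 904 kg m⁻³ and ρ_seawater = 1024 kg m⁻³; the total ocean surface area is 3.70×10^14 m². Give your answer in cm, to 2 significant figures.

Total mass lost = 118 Gt/yr × 108 yr = 1.274×10^4 Gt = 1.274×10^16 kg.
ρ_w = 1024 kg m⁻³, so water volume = 1.274×10^16 / 1024 = 1.245×10^13 m³.
Δh = 1.245×10^13 / 3.70×10^14 = 0.0336 m = 3.4 cm.

≈ 3.4 cm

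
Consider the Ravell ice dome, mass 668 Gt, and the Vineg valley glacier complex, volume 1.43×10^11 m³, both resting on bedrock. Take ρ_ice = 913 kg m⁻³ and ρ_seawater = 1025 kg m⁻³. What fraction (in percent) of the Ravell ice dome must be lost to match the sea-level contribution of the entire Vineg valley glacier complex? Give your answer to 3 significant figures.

≈ 19.5 %

Equal sea-level rise means equal mass of meltwater, i.e. equal mass of ice lost.
Ice mass of Vineg: 1.306×10^14 kg; ice mass of Ravell: 6.680×10^14 kg.
Fraction required = 1.306×10^14 / 6.680×10^14 = 0.195 → 19.5 %.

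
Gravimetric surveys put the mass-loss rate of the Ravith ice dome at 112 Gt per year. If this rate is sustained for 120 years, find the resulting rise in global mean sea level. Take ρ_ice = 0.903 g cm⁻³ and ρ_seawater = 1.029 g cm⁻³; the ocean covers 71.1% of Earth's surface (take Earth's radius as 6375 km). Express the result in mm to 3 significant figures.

≈ 36.0 mm

Total mass lost = 112 Gt/yr × 120 yr = 1.344×10^4 Gt = 1.344×10^16 kg.
ρ_w = 1.029 g cm⁻³ = 1029 kg m⁻³, so water volume = 1.344×10^16 / 1029 = 1.306×10^13 m³.
Δh = 1.306×10^13 / 3.63×10^14 = 0.0360 m = 36.0 mm.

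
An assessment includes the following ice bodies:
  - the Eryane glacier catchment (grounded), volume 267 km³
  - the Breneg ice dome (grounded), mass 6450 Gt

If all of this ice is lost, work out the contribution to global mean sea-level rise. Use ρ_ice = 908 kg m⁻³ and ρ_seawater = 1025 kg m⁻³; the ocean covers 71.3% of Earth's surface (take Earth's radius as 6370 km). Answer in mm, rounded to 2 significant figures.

≈ 18 mm

Eryane: 267 km³ × (908/1025) = 236.5 km³ of water.
Breneg: 6450 Gt = 6.450×10^15 kg; dividing by ρ_w = 1025 kg m⁻³ gives 6.293×10^12 m³ of water.
Total added water ≈ 6.529×10^12 m³ over 3.64×10^14 m² → Δh = 0.0180 m = 18 mm.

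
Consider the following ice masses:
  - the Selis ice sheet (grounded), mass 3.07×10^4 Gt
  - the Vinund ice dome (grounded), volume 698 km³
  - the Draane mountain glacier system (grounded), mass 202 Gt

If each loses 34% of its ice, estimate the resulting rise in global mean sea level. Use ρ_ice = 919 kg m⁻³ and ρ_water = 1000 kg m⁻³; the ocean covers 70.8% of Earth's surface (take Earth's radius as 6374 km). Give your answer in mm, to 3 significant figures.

≈ 29.7 mm

Selis: 0.34 × 3.07×10^4 Gt = 1.044×10^16 kg; dividing by ρ_w = 1000 kg m⁻³ gives 1.044×10^13 m³ of water.
Vinund: 0.34 × 698 km³ × (919/1000) = 218.1 km³ of water.
Draane: 0.34 × 202 Gt = 6.868×10^13 kg; dividing by ρ_w = 1000 kg m⁻³ gives 6.868×10^10 m³ of water.
Total added water ≈ 1.072×10^13 m³ over 3.61×10^14 m² → Δh = 0.0297 m = 29.7 mm.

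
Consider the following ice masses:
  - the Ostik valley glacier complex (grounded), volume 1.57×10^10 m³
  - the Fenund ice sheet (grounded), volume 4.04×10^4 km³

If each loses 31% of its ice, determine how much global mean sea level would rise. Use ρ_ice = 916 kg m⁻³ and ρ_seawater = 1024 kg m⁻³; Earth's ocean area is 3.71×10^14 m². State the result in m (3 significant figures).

≈ 0.0302 m

Ostik: 0.31 × 1.57×10^10 m³ × (916/1024) = 4.354×10^9 m³ of water.
Fenund: 0.31 × 4.04×10^4 km³ × (916/1024) = 1.120×10^4 km³ of water.
Total added water ≈ 1.121×10^13 m³ over 3.71×10^14 m² → Δh = 0.0302 m.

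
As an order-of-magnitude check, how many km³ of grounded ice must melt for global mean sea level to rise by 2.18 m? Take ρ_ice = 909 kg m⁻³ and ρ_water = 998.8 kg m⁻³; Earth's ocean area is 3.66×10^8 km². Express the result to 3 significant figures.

≈ 8.77×10^5 km³

Required water volume = Δh × A = 2.18 m × 3.66×10^14 m² = 7.979×10^14 m³ = 7.979×10^5 km³.
Ice volume = water volume × ρ_w/ρ_ice = 7.979×10^5 × 998.8/909 = 8.77×10^5 km³.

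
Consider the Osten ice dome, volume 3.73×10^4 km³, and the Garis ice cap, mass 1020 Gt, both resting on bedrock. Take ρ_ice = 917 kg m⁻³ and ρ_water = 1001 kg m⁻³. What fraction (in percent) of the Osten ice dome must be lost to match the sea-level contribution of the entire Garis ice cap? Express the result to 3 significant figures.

≈ 2.98 %

Equal sea-level rise means equal mass of meltwater, i.e. equal mass of ice lost.
Ice mass of Garis: 1.020×10^15 kg; ice mass of Osten: 3.420×10^16 kg.
Fraction required = 1.020×10^15 / 3.420×10^16 = 0.0298 → 2.98 %.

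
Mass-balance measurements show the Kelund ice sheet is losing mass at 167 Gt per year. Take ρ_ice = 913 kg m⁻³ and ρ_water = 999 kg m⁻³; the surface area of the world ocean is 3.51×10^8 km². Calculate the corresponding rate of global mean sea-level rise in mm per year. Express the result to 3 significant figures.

ρ_w = 999 kg m⁻³. Annual water volume added = 167 Gt / ρ_w = 1.670×10^14 kg / 999 kg m⁻³ = 1.672×10^11 m³.
Δh per year = 1.672×10^11 / 3.51×10^14 = 4.76×10^-4 m = 0.476 mm.

≈ 0.476 mm/yr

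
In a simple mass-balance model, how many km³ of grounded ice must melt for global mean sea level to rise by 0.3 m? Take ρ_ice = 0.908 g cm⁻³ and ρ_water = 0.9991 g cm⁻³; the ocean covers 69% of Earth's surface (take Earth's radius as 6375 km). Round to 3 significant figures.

Required water volume = Δh × A = 0.3 m × 3.52×10^14 m² = 1.057×10^14 m³ = 1.057×10^5 km³.
Ice volume = water volume × ρ_w/ρ_ice = 1.057×10^5 × 999.1/908 = 1.16×10^5 km³.

≈ 1.16×10^5 km³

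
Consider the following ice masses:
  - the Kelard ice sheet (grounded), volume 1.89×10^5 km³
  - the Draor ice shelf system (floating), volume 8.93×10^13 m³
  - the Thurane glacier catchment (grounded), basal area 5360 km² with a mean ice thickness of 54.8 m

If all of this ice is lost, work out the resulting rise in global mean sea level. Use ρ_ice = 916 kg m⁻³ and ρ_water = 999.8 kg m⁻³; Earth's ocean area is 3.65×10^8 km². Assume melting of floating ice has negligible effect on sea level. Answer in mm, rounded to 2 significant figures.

≈ 480 mm

Kelard: 1.89×10^5 km³ × (916/999.8) = 1.732×10^5 km³ of water.
The Draor ice shelf system is floating and already displaces its own weight of water, so its melt adds essentially nothing to sea level.
Thurane: ice volume = 5360 km² × 54.8 m = 293.7 km³; 293.7 × (916/999.8) = 269.1 km³ of water.
Total added water ≈ 1.734×10^14 m³ over 3.65×10^14 m² → Δh = 0.475 m = 480 mm.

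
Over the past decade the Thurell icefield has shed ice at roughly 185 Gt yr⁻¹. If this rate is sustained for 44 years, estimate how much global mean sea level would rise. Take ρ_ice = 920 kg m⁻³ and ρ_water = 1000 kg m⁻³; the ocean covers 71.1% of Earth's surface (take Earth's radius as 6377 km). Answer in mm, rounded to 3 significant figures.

Total mass lost = 185 Gt/yr × 44 yr = 8140 Gt = 8.140×10^15 kg.
ρ_w = 1000 kg m⁻³, so water volume = 8.140×10^15 / 1000 = 8.140×10^12 m³.
Δh = 8.140×10^12 / 3.63×10^14 = 0.0224 m = 22.4 mm.

≈ 22.4 mm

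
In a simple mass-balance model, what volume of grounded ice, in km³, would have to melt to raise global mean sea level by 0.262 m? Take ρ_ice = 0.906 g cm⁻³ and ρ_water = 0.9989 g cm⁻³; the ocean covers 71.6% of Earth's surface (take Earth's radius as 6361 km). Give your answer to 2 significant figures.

Required water volume = Δh × A = 0.262 m × 3.64×10^14 m² = 9.538×10^13 m³ = 9.538×10^4 km³.
Ice volume = water volume × ρ_w/ρ_ice = 9.538×10^4 × 998.9/906 = 1.1×10^5 km³.

≈ 1.1×10^5 km³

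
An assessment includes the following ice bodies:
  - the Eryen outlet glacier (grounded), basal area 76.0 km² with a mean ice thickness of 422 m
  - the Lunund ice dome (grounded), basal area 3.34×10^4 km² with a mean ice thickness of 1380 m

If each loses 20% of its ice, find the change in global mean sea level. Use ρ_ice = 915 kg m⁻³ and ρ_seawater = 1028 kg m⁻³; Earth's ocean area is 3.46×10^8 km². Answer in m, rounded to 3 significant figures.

Eryen: ice volume = 76.0 km² × 422 m = 32.07 km³; 0.2 × 32.07 × (915/1028) = 5.709 km³ of water.
Lunund: ice volume = 3.34×10^4 km² × 1380 m = 4.609×10^4 km³; 0.2 × 4.609×10^4 × (915/1028) = 8205 km³ of water.
Total added water ≈ 8.211×10^12 m³ over 3.46×10^14 m² → Δh = 0.0237 m.

≈ 0.0237 m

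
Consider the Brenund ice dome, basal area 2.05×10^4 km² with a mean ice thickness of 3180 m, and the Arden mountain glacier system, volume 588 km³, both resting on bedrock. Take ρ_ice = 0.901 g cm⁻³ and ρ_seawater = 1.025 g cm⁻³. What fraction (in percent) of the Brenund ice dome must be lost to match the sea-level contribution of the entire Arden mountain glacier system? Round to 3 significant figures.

Equal sea-level rise means equal mass of meltwater, i.e. equal mass of ice lost.
Ice mass of Arden: 5.298×10^14 kg; ice mass of Brenund: 5.874×10^16 kg.
Fraction required = 5.298×10^14 / 5.874×10^16 = 9.02×10^-3 → 0.902 %.

≈ 0.902 %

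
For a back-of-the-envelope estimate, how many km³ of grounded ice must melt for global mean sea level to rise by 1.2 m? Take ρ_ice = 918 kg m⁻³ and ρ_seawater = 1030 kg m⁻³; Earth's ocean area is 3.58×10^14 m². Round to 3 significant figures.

Required water volume = Δh × A = 1.2 m × 3.58×10^14 m² = 4.296×10^14 m³ = 4.296×10^5 km³.
Ice volume = water volume × ρ_w/ρ_ice = 4.296×10^5 × 1030/918 = 4.82×10^5 km³.

≈ 4.82×10^5 km³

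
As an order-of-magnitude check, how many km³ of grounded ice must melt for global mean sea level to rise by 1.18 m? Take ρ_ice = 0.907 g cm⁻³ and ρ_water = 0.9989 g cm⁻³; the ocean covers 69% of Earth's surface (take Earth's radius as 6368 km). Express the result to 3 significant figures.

Required water volume = Δh × A = 1.18 m × 3.52×10^14 m² = 4.149×10^14 m³ = 4.149×10^5 km³.
Ice volume = water volume × ρ_w/ρ_ice = 4.149×10^5 × 998.9/907 = 4.57×10^5 km³.

≈ 4.57×10^5 km³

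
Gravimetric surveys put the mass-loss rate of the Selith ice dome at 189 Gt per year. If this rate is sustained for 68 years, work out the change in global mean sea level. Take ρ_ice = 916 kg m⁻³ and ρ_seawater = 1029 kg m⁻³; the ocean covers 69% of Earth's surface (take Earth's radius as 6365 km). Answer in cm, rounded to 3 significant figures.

Total mass lost = 189 Gt/yr × 68 yr = 1.285×10^4 Gt = 1.285×10^16 kg.
ρ_w = 1029 kg m⁻³, so water volume = 1.285×10^16 / 1029 = 1.249×10^13 m³.
Δh = 1.249×10^13 / 3.51×10^14 = 0.0356 m = 3.56 cm.

≈ 3.56 cm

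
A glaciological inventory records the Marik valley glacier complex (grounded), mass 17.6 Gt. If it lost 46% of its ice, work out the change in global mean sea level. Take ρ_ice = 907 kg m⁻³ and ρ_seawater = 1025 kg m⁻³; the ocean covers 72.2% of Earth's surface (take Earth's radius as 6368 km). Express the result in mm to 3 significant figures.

≈ 0.0215 mm

Marik: 0.46 × 17.6 Gt = 8.096×10^12 kg; dividing by ρ_w = 1025 kg m⁻³ gives 7.899×10^9 m³ of water.
Spread over 3.68×10^14 m² of ocean, Δh = 7.899×10^9 / 3.68×10^14 = 2.15×10^-5 m = 0.0215 mm.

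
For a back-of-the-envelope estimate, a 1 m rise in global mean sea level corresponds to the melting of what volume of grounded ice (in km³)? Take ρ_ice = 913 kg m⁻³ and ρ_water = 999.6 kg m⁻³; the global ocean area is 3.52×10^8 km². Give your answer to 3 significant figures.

≈ 3.85×10^5 km³

Required water volume = Δh × A = 1 m × 3.52×10^14 m² = 3.520×10^14 m³ = 3.520×10^5 km³.
Ice volume = water volume × ρ_w/ρ_ice = 3.520×10^5 × 999.6/913 = 3.85×10^5 km³.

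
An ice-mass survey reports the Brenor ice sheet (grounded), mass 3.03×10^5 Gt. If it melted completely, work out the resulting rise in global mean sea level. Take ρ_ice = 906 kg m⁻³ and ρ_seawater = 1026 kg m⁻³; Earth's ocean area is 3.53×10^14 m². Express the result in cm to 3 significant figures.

Brenor: 3.03×10^5 Gt = 3.030×10^17 kg; dividing by ρ_w = 1026 kg m⁻³ gives 2.953×10^14 m³ of water.
Spread over 3.53×10^14 m² of ocean, Δh = 2.953×10^14 / 3.53×10^14 = 0.837 m = 83.7 cm.

≈ 83.7 cm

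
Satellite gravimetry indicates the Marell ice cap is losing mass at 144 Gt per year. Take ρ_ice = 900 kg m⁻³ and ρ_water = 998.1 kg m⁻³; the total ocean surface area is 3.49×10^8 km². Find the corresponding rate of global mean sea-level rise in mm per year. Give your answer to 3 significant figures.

ρ_w = 998.1 kg m⁻³. Annual water volume added = 144 Gt / ρ_w = 1.440×10^14 kg / 998.1 kg m⁻³ = 1.443×10^11 m³.
Δh per year = 1.443×10^11 / 3.49×10^14 = 4.13×10^-4 m = 0.413 mm.

≈ 0.413 mm/yr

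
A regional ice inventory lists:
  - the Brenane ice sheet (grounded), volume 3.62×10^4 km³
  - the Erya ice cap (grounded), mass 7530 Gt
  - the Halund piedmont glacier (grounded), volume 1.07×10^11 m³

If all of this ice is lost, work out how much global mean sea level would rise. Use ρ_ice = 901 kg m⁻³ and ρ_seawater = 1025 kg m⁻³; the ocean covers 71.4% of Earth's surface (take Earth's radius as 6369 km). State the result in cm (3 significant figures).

Brenane: 3.62×10^4 km³ × (901/1025) = 3.182×10^4 km³ of water.
Erya: 7530 Gt = 7.530×10^15 kg; dividing by ρ_w = 1025 kg m⁻³ gives 7.346×10^12 m³ of water.
Halund: 1.07×10^11 m³ × (901/1025) = 9.406×10^10 m³ of water.
Total added water ≈ 3.926×10^13 m³ over 3.64×10^14 m² → Δh = 0.108 m = 10.8 cm.

≈ 10.8 cm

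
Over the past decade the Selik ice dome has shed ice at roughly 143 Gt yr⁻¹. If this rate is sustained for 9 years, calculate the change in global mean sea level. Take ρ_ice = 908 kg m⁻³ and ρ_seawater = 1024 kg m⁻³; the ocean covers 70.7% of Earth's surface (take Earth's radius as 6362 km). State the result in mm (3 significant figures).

Total mass lost = 143 Gt/yr × 9 yr = 1287 Gt = 1.287×10^15 kg.
ρ_w = 1024 kg m⁻³, so water volume = 1.287×10^15 / 1024 = 1.257×10^12 m³.
Δh = 1.257×10^12 / 3.60×10^14 = 3.50×10^-3 m = 3.50 mm.

≈ 3.50 mm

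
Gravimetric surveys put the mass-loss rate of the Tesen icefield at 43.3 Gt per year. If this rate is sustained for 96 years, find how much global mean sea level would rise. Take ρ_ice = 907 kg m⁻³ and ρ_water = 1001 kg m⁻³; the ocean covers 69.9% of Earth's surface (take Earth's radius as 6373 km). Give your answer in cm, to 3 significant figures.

Total mass lost = 43.3 Gt/yr × 96 yr = 4157 Gt = 4.157×10^15 kg.
ρ_w = 1001 kg m⁻³, so water volume = 4.157×10^15 / 1001 = 4.153×10^12 m³.
Δh = 4.153×10^12 / 3.57×10^14 = 0.0116 m = 1.16 cm.

≈ 1.16 cm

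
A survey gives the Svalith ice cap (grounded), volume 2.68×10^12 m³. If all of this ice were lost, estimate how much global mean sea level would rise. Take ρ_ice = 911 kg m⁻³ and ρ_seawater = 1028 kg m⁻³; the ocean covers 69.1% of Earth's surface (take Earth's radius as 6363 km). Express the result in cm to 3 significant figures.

Svalith: 2.68×10^12 m³ × (911/1028) = 2.375×10^12 m³ of water.
Spread over 3.52×10^14 m² of ocean, Δh = 2.375×10^12 / 3.52×10^14 = 6.76×10^-3 m = 0.676 cm.

≈ 0.676 cm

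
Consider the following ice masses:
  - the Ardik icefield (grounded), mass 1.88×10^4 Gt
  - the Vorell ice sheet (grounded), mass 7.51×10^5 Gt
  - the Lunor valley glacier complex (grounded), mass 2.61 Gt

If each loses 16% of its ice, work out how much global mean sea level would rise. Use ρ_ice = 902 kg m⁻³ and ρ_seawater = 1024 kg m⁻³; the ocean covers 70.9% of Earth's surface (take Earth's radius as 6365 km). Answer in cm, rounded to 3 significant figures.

≈ 33.3 cm

Ardik: 0.16 × 1.88×10^4 Gt = 3.008×10^15 kg; dividing by ρ_w = 1024 kg m⁻³ gives 2.938×10^12 m³ of water.
Vorell: 0.16 × 7.51×10^5 Gt = 1.202×10^17 kg; dividing by ρ_w = 1024 kg m⁻³ gives 1.173×10^14 m³ of water.
Lunor: 0.16 × 2.61 Gt = 4.176×10^11 kg; dividing by ρ_w = 1024 kg m⁻³ gives 4.078×10^8 m³ of water.
Total added water ≈ 1.203×10^14 m³ over 3.61×10^14 m² → Δh = 0.333 m = 33.3 cm.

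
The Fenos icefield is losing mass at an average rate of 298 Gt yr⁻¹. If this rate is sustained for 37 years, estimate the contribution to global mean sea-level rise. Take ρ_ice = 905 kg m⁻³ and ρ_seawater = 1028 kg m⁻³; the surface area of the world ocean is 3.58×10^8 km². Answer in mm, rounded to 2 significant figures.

≈ 30 mm

Total mass lost = 298 Gt/yr × 37 yr = 1.103×10^4 Gt = 1.103×10^16 kg.
ρ_w = 1028 kg m⁻³, so water volume = 1.103×10^16 / 1028 = 1.073×10^13 m³.
Δh = 1.073×10^13 / 3.58×10^14 = 0.0300 m = 30 mm.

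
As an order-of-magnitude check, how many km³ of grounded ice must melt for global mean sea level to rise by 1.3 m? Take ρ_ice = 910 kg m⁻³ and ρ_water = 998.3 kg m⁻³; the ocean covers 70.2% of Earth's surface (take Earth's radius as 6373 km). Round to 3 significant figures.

Required water volume = Δh × A = 1.3 m × 3.58×10^14 m² = 4.658×10^14 m³ = 4.658×10^5 km³.
Ice volume = water volume × ρ_w/ρ_ice = 4.658×10^5 × 998.3/910 = 5.11×10^5 km³.

≈ 5.11×10^5 km³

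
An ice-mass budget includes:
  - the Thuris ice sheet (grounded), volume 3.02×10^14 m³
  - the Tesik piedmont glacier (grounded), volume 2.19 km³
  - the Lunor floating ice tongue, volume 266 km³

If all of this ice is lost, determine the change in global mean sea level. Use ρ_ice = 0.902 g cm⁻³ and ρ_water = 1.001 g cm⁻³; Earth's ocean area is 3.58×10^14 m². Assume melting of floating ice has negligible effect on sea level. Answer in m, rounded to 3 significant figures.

Thuris: 3.02×10^14 m³ × (902/1001) = 2.721×10^14 m³ of water.
Tesik: 2.19 km³ × (902/1001) = 1.973 km³ of water.
The Lunor floating ice tongue is floating and already displaces its own weight of water, so its melt adds essentially nothing to sea level.
Total added water ≈ 2.721×10^14 m³ over 3.58×10^14 m² → Δh = 0.760 m.

≈ 0.760 m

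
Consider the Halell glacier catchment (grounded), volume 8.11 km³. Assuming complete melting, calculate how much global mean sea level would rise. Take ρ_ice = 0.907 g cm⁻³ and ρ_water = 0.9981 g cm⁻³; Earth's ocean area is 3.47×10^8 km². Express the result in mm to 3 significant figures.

≈ 0.0212 mm

Halell: 8.11 km³ × (907/998.1) = 7.370 km³ of water.
Spread over 3.47×10^14 m² of ocean, Δh = 7.370×10^9 / 3.47×10^14 = 2.12×10^-5 m = 0.0212 mm.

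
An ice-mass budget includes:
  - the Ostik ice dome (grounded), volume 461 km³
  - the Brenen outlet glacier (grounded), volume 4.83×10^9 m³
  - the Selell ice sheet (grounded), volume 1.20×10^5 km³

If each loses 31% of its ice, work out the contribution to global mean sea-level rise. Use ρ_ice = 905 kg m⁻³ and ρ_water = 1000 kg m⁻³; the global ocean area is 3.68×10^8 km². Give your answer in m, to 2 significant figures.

≈ 0.092 m

Ostik: 0.31 × 461 km³ × (905/1000) = 129.3 km³ of water.
Brenen: 0.31 × 4.83×10^9 m³ × (905/1000) = 1.355×10^9 m³ of water.
Selell: 0.31 × 1.20×10^5 km³ × (905/1000) = 3.367×10^4 km³ of water.
Total added water ≈ 3.380×10^13 m³ over 3.68×10^14 m² → Δh = 0.0918 m.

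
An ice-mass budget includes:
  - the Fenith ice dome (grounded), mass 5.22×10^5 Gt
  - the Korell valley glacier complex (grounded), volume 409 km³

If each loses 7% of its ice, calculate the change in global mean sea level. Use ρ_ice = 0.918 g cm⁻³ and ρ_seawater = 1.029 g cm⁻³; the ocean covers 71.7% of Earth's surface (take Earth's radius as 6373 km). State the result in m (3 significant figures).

≈ 0.0971 m

Fenith: 0.07 × 5.22×10^5 Gt = 3.654×10^16 kg; dividing by ρ_w = 1.029 g cm⁻³ = 1029 kg m⁻³ gives 3.551×10^13 m³ of water.
Korell: 0.07 × 409 km³ × (918/1029) = 25.54 km³ of water.
Total added water ≈ 3.554×10^13 m³ over 3.66×10^14 m² → Δh = 0.0971 m.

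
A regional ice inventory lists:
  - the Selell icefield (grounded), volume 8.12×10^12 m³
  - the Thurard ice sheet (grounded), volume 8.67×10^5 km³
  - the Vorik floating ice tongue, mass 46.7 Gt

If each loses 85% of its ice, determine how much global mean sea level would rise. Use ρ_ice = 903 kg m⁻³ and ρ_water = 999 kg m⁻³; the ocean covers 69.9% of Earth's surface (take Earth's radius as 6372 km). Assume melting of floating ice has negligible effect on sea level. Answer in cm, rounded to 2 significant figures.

≈ 190 cm

Selell: 0.85 × 8.12×10^12 m³ × (903/999) = 6.239×10^12 m³ of water.
Thurard: 0.85 × 8.67×10^5 km³ × (903/999) = 6.661×10^5 km³ of water.
The Vorik floating ice tongue is floating and already displaces its own weight of water, so its melt adds essentially nothing to sea level.
Total added water ≈ 6.724×10^14 m³ over 3.57×10^14 m² → Δh = 1.89 m = 190 cm.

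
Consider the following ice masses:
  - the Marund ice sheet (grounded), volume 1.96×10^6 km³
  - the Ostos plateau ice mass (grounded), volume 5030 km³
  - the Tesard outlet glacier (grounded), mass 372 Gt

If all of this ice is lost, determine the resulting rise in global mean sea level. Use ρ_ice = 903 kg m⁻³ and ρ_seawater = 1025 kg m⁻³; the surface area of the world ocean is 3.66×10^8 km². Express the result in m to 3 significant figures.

≈ 4.73 m

Marund: 1.96×10^6 km³ × (903/1025) = 1.727×10^6 km³ of water.
Ostos: 5030 km³ × (903/1025) = 4431 km³ of water.
Tesard: 372 Gt = 3.720×10^14 kg; dividing by ρ_w = 1025 kg m⁻³ gives 3.629×10^11 m³ of water.
Total added water ≈ 1.732×10^15 m³ over 3.66×10^14 m² → Δh = 4.73 m.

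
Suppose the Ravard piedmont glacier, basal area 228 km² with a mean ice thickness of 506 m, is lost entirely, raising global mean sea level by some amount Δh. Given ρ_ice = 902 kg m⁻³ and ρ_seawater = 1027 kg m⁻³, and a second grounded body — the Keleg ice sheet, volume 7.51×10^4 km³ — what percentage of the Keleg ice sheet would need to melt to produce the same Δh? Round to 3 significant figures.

Equal sea-level rise means equal mass of meltwater, i.e. equal mass of ice lost.
Ice mass of Ravard: 1.041×10^14 kg; ice mass of Keleg: 6.774×10^16 kg.
Fraction required = 1.041×10^14 / 6.774×10^16 = 1.54×10^-3 → 0.154 %.

≈ 0.154 %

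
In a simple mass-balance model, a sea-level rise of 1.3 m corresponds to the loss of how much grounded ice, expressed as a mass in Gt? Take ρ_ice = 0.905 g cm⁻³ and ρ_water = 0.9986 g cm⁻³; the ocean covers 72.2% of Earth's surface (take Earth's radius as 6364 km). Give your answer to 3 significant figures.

Required water volume = Δh × A = 1.3 m × 3.67×10^14 m² = 4.777×10^14 m³.
ρ_w = 0.9986 g cm⁻³ = 998.6 kg m⁻³, so the mass of water = 4.777×10^14 m³ × 998.6 kg m⁻³ = 4.770×10^17 kg = 4.77×10^5 Gt (and the same mass of ice, by conservation).

≈ 4.77×10^5 Gt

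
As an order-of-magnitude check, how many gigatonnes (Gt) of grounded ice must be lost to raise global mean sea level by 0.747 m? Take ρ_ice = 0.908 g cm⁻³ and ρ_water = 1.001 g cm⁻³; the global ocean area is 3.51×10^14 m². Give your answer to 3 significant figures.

Required water volume = Δh × A = 0.747 m × 3.51×10^14 m² = 2.622×10^14 m³.
ρ_w = 1.001 g cm⁻³ = 1001 kg m⁻³, so the mass of water = 2.622×10^14 m³ × 1001 kg m⁻³ = 2.625×10^17 kg = 2.62×10^5 Gt (and the same mass of ice, by conservation).

≈ 2.62×10^5 Gt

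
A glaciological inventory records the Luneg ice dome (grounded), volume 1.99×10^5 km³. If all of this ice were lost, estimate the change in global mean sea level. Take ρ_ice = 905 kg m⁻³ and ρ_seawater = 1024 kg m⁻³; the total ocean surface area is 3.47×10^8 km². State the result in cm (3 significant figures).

≈ 50.7 cm

Luneg: 1.99×10^5 km³ × (905/1024) = 1.759×10^5 km³ of water.
Spread over 3.47×10^14 m² of ocean, Δh = 1.759×10^14 / 3.47×10^14 = 0.507 m = 50.7 cm.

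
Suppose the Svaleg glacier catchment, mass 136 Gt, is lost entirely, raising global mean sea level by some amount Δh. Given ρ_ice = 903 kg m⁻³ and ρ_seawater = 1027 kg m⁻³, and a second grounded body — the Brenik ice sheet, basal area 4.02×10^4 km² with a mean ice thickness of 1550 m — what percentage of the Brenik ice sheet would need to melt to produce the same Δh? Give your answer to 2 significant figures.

Equal sea-level rise means equal mass of meltwater, i.e. equal mass of ice lost.
Ice mass of Svaleg: 1.360×10^14 kg; ice mass of Brenik: 5.627×10^16 kg.
Fraction required = 1.360×10^14 / 5.627×10^16 = 2.42×10^-3 → 0.24 %.

≈ 0.24 %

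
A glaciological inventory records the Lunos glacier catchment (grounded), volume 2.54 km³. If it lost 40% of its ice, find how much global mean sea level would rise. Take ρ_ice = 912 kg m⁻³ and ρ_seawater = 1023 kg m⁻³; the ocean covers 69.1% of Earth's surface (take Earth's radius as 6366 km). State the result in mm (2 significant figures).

Lunos: 0.4 × 2.54 km³ × (912/1023) = 0.9058 km³ of water.
Spread over 3.52×10^14 m² of ocean, Δh = 9.058×10^8 / 3.52×10^14 = 2.57×10^-6 m = 2.6×10^-3 mm.

≈ 2.6×10^-3 mm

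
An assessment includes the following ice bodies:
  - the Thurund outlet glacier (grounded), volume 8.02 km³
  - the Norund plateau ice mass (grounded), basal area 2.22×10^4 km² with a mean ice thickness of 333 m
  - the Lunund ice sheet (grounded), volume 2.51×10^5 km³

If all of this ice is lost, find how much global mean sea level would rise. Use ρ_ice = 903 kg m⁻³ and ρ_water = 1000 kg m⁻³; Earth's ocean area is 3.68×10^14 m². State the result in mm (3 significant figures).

Thurund: 8.02 km³ × (903/1000) = 7.242 km³ of water.
Norund: ice volume = 2.22×10^4 km² × 333 m = 7393 km³; 7393 × (903/1000) = 6676 km³ of water.
Lunund: 2.51×10^5 km³ × (903/1000) = 2.267×10^5 km³ of water.
Total added water ≈ 2.333×10^14 m³ over 3.68×10^14 m² → Δh = 0.634 m = 634 mm.

≈ 634 mm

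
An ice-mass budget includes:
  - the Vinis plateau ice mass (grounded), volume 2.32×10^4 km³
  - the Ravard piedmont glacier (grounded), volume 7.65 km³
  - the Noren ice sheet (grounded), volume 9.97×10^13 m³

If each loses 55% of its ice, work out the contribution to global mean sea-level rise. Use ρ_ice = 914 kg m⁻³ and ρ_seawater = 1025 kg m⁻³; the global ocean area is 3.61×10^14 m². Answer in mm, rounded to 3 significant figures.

≈ 167 mm

Vinis: 0.55 × 2.32×10^4 km³ × (914/1025) = 1.138×10^4 km³ of water.
Ravard: 0.55 × 7.65 km³ × (914/1025) = 3.752 km³ of water.
Noren: 0.55 × 9.97×10^13 m³ × (914/1025) = 4.890×10^13 m³ of water.
Total added water ≈ 6.028×10^13 m³ over 3.61×10^14 m² → Δh = 0.167 m = 167 mm.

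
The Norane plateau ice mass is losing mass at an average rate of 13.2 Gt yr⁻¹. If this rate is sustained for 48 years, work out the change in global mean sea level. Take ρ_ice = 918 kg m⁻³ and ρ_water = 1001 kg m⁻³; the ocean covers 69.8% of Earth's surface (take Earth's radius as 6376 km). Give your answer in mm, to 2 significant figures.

≈ 1.8 mm

Total mass lost = 13.2 Gt/yr × 48 yr = 633.6 Gt = 6.336×10^14 kg.
ρ_w = 1001 kg m⁻³, so water volume = 6.336×10^14 / 1001 = 6.330×10^11 m³.
Δh = 6.330×10^11 / 3.57×10^14 = 1.78×10^-3 m = 1.8 mm.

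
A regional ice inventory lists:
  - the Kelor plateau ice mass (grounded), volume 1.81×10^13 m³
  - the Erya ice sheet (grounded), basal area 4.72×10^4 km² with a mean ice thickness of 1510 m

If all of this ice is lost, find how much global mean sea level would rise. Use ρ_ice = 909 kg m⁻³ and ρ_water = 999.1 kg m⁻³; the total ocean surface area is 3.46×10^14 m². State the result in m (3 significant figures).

Kelor: 1.81×10^13 m³ × (909/999.1) = 1.647×10^13 m³ of water.
Erya: ice volume = 4.72×10^4 km² × 1510 m = 7.127×10^4 km³; 7.127×10^4 × (909/999.1) = 6.484×10^4 km³ of water.
Total added water ≈ 8.131×10^13 m³ over 3.46×10^14 m² → Δh = 0.235 m.

≈ 0.235 m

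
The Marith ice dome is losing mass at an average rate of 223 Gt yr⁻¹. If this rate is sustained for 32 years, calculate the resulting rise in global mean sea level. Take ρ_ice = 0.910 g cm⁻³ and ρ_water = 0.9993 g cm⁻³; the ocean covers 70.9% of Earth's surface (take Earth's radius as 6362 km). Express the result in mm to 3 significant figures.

≈ 19.8 mm

Total mass lost = 223 Gt/yr × 32 yr = 7136 Gt = 7.136×10^15 kg.
ρ_w = 0.9993 g cm⁻³ = 999.3 kg m⁻³, so water volume = 7.136×10^15 / 999.3 = 7.141×10^12 m³.
Δh = 7.141×10^12 / 3.61×10^14 = 0.0198 m = 19.8 mm.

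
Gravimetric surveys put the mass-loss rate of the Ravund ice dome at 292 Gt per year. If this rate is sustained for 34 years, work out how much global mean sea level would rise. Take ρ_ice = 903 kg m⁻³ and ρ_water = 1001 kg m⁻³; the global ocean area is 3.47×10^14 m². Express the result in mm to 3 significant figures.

≈ 28.6 mm

Total mass lost = 292 Gt/yr × 34 yr = 9928 Gt = 9.928×10^15 kg.
ρ_w = 1001 kg m⁻³, so water volume = 9.928×10^15 / 1001 = 9.918×10^12 m³.
Δh = 9.918×10^12 / 3.47×10^14 = 0.0286 m = 28.6 mm.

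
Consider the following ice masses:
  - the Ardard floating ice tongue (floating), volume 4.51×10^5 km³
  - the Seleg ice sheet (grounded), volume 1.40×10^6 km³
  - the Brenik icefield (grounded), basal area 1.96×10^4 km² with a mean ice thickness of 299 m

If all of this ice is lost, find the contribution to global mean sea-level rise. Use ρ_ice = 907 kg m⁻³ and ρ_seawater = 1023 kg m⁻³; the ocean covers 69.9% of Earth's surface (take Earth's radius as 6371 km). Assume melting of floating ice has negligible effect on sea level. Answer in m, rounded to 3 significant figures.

≈ 3.50 m

The Ardard floating ice tongue is floating and already displaces its own weight of water, so its melt adds essentially nothing to sea level.
Seleg: 1.40×10^6 km³ × (907/1023) = 1.241×10^6 km³ of water.
Brenik: ice volume = 1.96×10^4 km² × 299 m = 5860 km³; 5860 × (907/1023) = 5196 km³ of water.
Total added water ≈ 1.246×10^15 m³ over 3.57×10^14 m² → Δh = 3.50 m.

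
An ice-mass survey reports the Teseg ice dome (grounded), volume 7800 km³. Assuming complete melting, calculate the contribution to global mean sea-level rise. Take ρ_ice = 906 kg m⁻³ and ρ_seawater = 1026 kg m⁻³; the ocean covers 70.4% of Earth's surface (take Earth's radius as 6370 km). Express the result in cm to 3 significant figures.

Teseg: 7800 km³ × (906/1026) = 6888 km³ of water.
Spread over 3.59×10^14 m² of ocean, Δh = 6.888×10^12 / 3.59×10^14 = 0.0192 m = 1.92 cm.

≈ 1.92 cm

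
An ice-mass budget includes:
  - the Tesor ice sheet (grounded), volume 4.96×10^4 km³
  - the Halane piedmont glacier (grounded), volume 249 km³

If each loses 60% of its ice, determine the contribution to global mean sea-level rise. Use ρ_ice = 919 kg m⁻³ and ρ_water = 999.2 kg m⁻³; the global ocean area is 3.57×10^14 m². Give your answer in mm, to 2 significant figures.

≈ 77 mm

Tesor: 0.6 × 4.96×10^4 km³ × (919/999.2) = 2.737×10^4 km³ of water.
Halane: 0.6 × 249 km³ × (919/999.2) = 137.4 km³ of water.
Total added water ≈ 2.751×10^13 m³ over 3.57×10^14 m² → Δh = 0.0771 m = 77 mm.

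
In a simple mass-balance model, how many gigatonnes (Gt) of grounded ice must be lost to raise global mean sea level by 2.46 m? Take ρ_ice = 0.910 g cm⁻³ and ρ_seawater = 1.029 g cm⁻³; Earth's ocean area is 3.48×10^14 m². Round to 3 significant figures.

Required water volume = Δh × A = 2.46 m × 3.48×10^14 m² = 8.561×10^14 m³.
ρ_w = 1.029 g cm⁻³ = 1029 kg m⁻³, so the mass of water = 8.561×10^14 m³ × 1029 kg m⁻³ = 8.809×10^17 kg = 8.81×10^5 Gt (and the same mass of ice, by conservation).

≈ 8.81×10^5 Gt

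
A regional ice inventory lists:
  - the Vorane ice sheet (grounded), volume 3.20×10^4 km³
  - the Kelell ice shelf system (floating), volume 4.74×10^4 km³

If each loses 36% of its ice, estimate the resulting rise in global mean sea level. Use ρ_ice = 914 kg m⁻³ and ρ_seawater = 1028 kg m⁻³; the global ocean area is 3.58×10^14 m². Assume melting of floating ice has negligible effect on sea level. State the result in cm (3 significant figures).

Vorane: 0.36 × 3.20×10^4 km³ × (914/1028) = 1.024×10^4 km³ of water.
The Kelell ice shelf system is floating and already displaces its own weight of water, so its melt adds essentially nothing to sea level.
Total added water ≈ 1.024×10^13 m³ over 3.58×10^14 m² → Δh = 0.0286 m = 2.86 cm.

≈ 2.86 cm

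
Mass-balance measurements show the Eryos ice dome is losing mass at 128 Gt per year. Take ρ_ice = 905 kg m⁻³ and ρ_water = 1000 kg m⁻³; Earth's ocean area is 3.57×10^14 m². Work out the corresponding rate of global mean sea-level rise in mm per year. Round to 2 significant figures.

ρ_w = 1000 kg m⁻³. Annual water volume added = 128 Gt / ρ_w = 1.280×10^14 kg / 1000 kg m⁻³ = 1.280×10^11 m³.
Δh per year = 1.280×10^11 / 3.57×10^14 = 3.59×10^-4 m = 0.36 mm.

≈ 0.36 mm/yr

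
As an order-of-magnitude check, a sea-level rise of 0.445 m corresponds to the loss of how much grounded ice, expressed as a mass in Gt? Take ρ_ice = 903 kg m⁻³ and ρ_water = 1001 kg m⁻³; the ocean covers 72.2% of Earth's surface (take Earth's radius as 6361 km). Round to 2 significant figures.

Required water volume = Δh × A = 0.445 m × 3.67×10^14 m² = 1.634×10^14 m³.
ρ_w = 1001 kg m⁻³, so the mass of water = 1.634×10^14 m³ × 1001 kg m⁻³ = 1.635×10^17 kg = 1.6×10^5 Gt (and the same mass of ice, by conservation).

≈ 1.6×10^5 Gt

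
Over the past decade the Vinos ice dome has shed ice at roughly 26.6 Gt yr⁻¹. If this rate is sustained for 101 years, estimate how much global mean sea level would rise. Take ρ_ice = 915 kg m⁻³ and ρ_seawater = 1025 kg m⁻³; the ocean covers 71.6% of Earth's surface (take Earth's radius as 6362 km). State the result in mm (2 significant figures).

≈ 7.2 mm

Total mass lost = 26.6 Gt/yr × 101 yr = 2687 Gt = 2.687×10^15 kg.
ρ_w = 1025 kg m⁻³, so water volume = 2.687×10^15 / 1025 = 2.621×10^12 m³.
Δh = 2.621×10^12 / 3.64×10^14 = 7.20×10^-3 m = 7.2 mm.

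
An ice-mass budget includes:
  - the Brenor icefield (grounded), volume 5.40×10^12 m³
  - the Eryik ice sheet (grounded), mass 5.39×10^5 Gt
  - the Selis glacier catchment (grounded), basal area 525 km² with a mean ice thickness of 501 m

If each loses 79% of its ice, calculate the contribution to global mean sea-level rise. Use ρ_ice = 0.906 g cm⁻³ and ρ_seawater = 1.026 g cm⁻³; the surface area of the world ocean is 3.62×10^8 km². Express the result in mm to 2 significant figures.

Brenor: 0.79 × 5.40×10^12 m³ × (906/1026) = 3.767×10^12 m³ of water.
Eryik: 0.79 × 5.39×10^5 Gt = 4.258×10^17 kg; dividing by ρ_w = 1.026 g cm⁻³ = 1026 kg m⁻³ gives 4.150×10^14 m³ of water.
Selis: ice volume = 525 km² × 501 m = 263.0 km³; 0.79 × 263.0 × (906/1026) = 183.5 km³ of water.
Total added water ≈ 4.190×10^14 m³ over 3.62×10^14 m² → Δh = 1.16 m = 1200 mm.

≈ 1200 mm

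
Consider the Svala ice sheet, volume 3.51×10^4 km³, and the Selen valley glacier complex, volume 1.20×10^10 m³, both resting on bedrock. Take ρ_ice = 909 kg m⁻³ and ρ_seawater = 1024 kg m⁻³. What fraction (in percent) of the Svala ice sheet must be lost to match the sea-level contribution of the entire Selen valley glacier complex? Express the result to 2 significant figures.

≈ 0.034 %

Equal sea-level rise means equal mass of meltwater, i.e. equal mass of ice lost.
Ice mass of Selen: 1.091×10^13 kg; ice mass of Svala: 3.191×10^16 kg.
Fraction required = 1.091×10^13 / 3.191×10^16 = 3.42×10^-4 → 0.034 %.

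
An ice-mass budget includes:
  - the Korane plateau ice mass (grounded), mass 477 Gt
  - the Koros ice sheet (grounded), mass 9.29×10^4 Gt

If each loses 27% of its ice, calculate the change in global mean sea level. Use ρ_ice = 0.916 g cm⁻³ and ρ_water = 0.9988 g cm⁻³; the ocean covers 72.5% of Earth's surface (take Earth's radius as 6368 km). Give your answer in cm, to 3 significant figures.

≈ 6.83 cm

Korane: 0.27 × 477 Gt = 1.288×10^14 kg; dividing by ρ_w = 0.9988 g cm⁻³ = 998.8 kg m⁻³ gives 1.289×10^11 m³ of water.
Koros: 0.27 × 9.29×10^4 Gt = 2.508×10^16 kg; dividing by ρ_w = 998.8 kg m⁻³ gives 2.511×10^13 m³ of water.
Total added water ≈ 2.524×10^13 m³ over 3.69×10^14 m² → Δh = 0.0683 m = 6.83 cm.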